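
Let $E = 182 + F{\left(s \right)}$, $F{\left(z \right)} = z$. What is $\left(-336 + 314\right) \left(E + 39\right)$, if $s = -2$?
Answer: $-4818$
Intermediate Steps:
$E = 180$ ($E = 182 - 2 = 180$)
$\left(-336 + 314\right) \left(E + 39\right) = \left(-336 + 314\right) \left(180 + 39\right) = \left(-22\right) 219 = -4818$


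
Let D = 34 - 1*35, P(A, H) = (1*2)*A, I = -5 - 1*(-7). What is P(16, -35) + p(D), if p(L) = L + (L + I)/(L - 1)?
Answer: 61/2 ≈ 30.500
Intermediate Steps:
I = 2 (I = -5 + 7 = 2)
P(A, H) = 2*A
D = -1 (D = 34 - 35 = -1)
p(L) = L + (2 + L)/(-1 + L) (p(L) = L + (L + 2)/(L - 1) = L + (2 + L)/(-1 + L))
P(16, -35) + p(D) = 2*16 + (2 + (-1)²)/(-1 - 1) = 32 + (2 + 1)/(-2) = 32 - ½*3 = 32 - 3/2 = 61/2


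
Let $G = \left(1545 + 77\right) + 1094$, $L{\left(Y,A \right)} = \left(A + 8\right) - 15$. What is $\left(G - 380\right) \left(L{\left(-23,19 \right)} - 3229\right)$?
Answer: $-7514912$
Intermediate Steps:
$L{\left(Y,A \right)} = -7 + A$ ($L{\left(Y,A \right)} = \left(8 + A\right) - 15 = -7 + A$)
$G = 2716$ ($G = 1622 + 1094 = 2716$)
$\left(G - 380\right) \left(L{\left(-23,19 \right)} - 3229\right) = \left(2716 - 380\right) \left(\left(-7 + 19\right) - 3229\right) = 2336 \left(12 - 3229\right) = 2336 \left(-3217\right) = -7514912$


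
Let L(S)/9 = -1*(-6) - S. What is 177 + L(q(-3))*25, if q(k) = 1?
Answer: 1302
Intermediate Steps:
L(S) = 54 - 9*S (L(S) = 9*(-1*(-6) - S) = 9*(6 - S) = 54 - 9*S)
177 + L(q(-3))*25 = 177 + (54 - 9*1)*25 = 177 + (54 - 9)*25 = 177 + 45*25 = 177 + 1125 = 1302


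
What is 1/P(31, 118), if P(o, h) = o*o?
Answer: 1/961 ≈ 0.0010406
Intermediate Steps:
P(o, h) = o²
1/P(31, 118) = 1/(31²) = 1/961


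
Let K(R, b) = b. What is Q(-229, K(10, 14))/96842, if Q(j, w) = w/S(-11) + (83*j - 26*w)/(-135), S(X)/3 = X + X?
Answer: 35461/23968395 ≈ 0.0014795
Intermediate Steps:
S(X) = 6*X (S(X) = 3*(X + X) = 3*(2*X) = 6*X)
Q(j, w) = -83*j/135 + 527*w/2970 (Q(j, w) = w/((6*(-11))) + (83*j - 26*w)/(-135) = w/(-66) + (-26*w + 83*j)*(-1/135) = w*(-1/66) + (-83*j/135 + 26*w/135) = -w/66 + (-83*j/135 + 26*w/135) = -83*j/135 + 527*w/2970)
Q(-229, K(10, 14))/96842 = (-83/135*(-229) + (527/2970)*14)/96842 = (19007/135 + 3689/1485)*(1/96842) = (70922/495)*(1/96842) = 35461/23968395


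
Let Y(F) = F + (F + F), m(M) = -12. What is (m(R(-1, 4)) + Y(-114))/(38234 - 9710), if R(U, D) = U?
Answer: -59/4754 ≈ -0.012411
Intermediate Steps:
Y(F) = 3*F (Y(F) = F + 2*F = 3*F)
(m(R(-1, 4)) + Y(-114))/(38234 - 9710) = (-12 + 3*(-114))/(38234 - 9710) = (-12 - 342)/28524 = -354*1/28524 = -59/4754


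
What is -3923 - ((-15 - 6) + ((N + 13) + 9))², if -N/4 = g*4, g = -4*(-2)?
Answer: -20052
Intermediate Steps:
g = 8
N = -128 (N = -32*4 = -4*32 = -128)
-3923 - ((-15 - 6) + ((N + 13) + 9))² = -3923 - ((-15 - 6) + ((-128 + 13) + 9))² = -3923 - (-21 + (-115 + 9))² = -3923 - (-21 - 106)² = -3923 - 1*(-127)² = -3923 - 1*16129 = -3923 - 16129 = -20052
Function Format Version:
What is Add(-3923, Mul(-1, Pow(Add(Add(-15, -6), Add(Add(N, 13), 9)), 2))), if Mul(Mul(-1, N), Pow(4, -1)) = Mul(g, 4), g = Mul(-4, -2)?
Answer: -20052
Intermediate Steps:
g = 8
N = -128 (N = Mul(-4, Mul(8, 4)) = Mul(-4, 32) = -128)
Add(-3923, Mul(-1, Pow(Add(Add(-15, -6), Add(Add(N, 13), 9)), 2))) = Add(-3923, Mul(-1, Pow(Add(Add(-15, -6), Add(Add(-128, 13), 9)), 2))) = Add(-3923, Mul(-1, Pow(Add(-21, Add(-115, 9)), 2))) = Add(-3923, Mul(-1, Pow(Add(-21, -106), 2))) = Add(-3923, Mul(-1, Pow(-127, 2))) = Add(-3923, Mul(-1, 16129)) = Add(-3923, -16129) = -20052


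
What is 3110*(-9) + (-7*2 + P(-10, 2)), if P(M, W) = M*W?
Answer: -28024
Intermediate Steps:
3110*(-9) + (-7*2 + P(-10, 2)) = 3110*(-9) + (-7*2 - 10*2) = -27990 + (-14 - 20) = -27990 - 34 = -28024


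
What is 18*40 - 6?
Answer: 714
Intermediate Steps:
18*40 - 6 = 720 - 6 = 714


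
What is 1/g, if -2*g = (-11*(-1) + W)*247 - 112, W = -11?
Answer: 1/56 ≈ 0.017857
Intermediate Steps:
g = 56 (g = -((-11*(-1) - 11)*247 - 112)/2 = -((11 - 11)*247 - 112)/2 = -(0*247 - 112)/2 = -(0 - 112)/2 = -½*(-112) = 56)
1/g = 1/56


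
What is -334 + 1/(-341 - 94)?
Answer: -145291/435 ≈ -334.00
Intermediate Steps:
-334 + 1/(-341 - 94) = -334 + 1/(-435) = -334 - 1/435 = -145291/435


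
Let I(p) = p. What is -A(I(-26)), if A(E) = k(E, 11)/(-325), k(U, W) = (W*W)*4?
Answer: 484/325 ≈ 1.4892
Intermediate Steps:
k(U, W) = 4*W**2 (k(U, W) = W**2*4 = 4*W**2)
A(E) = -484/325 (A(E) = (4*11**2)/(-325) = (4*121)*(-1/325) = 484*(-1/325) = -484/325)
-A(I(-26)) = -1*(-484/325) = 484/325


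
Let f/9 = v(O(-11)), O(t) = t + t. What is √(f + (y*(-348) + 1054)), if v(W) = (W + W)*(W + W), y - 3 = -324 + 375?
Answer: I*√314 ≈ 17.72*I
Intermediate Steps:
O(t) = 2*t
y = 54 (y = 3 + (-324 + 375) = 3 + 51 = 54)
v(W) = 4*W² (v(W) = (2*W)*(2*W) = 4*W²)
f = 17424 (f = 9*(4*(2*(-11))²) = 9*(4*(-22)²) = 9*(4*484) = 9*1936 = 17424)
√(f + (y*(-348) + 1054)) = √(17424 + (54*(-348) + 1054)) = √(17424 + (-18792 + 1054)) = √(17424 - 17738) = √(-314) = I*√314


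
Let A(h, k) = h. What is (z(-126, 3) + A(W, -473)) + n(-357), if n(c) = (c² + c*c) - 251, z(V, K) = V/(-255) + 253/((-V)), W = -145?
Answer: 2725743217/10710 ≈ 2.5450e+5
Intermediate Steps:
z(V, K) = -253/V - V/255 (z(V, K) = V*(-1/255) + 253*(-1/V) = -V/255 - 253/V = -253/V - V/255)
n(c) = -251 + 2*c² (n(c) = (c² + c²) - 251 = 2*c² - 251 = -251 + 2*c²)
(z(-126, 3) + A(W, -473)) + n(-357) = ((-253/(-126) - 1/255*(-126)) - 145) + (-251 + 2*(-357)²) = ((-253*(-1/126) + 42/85) - 145) + (-251 + 2*127449) = ((253/126 + 42/85) - 145) + (-251 + 254898) = (26797/10710 - 145) + 254647 = -1526153/10710 + 254647 = 2725743217/10710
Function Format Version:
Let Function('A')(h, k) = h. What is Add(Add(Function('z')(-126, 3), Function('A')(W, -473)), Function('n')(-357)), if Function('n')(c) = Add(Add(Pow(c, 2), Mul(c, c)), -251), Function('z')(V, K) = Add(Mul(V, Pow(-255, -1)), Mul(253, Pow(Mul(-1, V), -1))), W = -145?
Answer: Rational(2725743217, 10710) ≈ 2.5450e+5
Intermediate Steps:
Function('z')(V, K) = Add(Mul(-253, Pow(V, -1)), Mul(Rational(-1, 255), V)) (Function('z')(V, K) = Add(Mul(V, Rational(-1, 255)), Mul(253, Mul(-1, Pow(V, -1)))) = Add(Mul(Rational(-1, 255), V), Mul(-253, Pow(V, -1))) = Add(Mul(-253, Pow(V, -1)), Mul(Rational(-1, 255), V)))
Function('n')(c) = Add(-251, Mul(2, Pow(c, 2))) (Function('n')(c) = Add(Add(Pow(c, 2), Pow(c, 2)), -251) = Add(Mul(2, Pow(c, 2)), -251) = Add(-251, Mul(2, Pow(c, 2))))
Add(Add(Function('z')(-126, 3), Function('A')(W, -473)), Function('n')(-357)) = Add(Add(Add(Mul(-253, Pow(-126, -1)), Mul(Rational(-1, 255), -126)), -145), Add(-251, Mul(2, Pow(-357, 2)))) = Add(Add(Add(Mul(-253, Rational(-1, 126)), Rational(42, 85)), -145), Add(-251, Mul(2, 127449))) = Add(Add(Add(Rational(253, 126), Rational(42, 85)), -145), Add(-251, 254898)) = Add(Add(Rational(26797, 10710), -145), 254647) = Add(Rational(-1526153, 10710), 254647) = Rational(2725743217, 10710)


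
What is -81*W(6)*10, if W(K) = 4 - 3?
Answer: -810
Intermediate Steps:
W(K) = 1
-81*W(6)*10 = -81*1*10 = -81*10 = -810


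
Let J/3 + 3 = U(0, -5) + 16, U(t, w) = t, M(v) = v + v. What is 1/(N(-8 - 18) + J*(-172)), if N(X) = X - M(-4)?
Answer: -1/6726 ≈ -0.00014868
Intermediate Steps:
M(v) = 2*v
J = 39 (J = -9 + 3*(0 + 16) = -9 + 3*16 = -9 + 48 = 39)
N(X) = 8 + X (N(X) = X - 2*(-4) = X - 1*(-8) = X + 8 = 8 + X)
1/(N(-8 - 18) + J*(-172)) = 1/((8 + (-8 - 18)) + 39*(-172)) = 1/((8 - 26) - 6708) = 1/(-18 - 6708) = 1/(-6726) = -1/6726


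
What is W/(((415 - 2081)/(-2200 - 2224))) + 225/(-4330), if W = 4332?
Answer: 1185472437/103054 ≈ 11503.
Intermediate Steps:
W/(((415 - 2081)/(-2200 - 2224))) + 225/(-4330) = 4332/(((415 - 2081)/(-2200 - 2224))) + 225/(-4330) = 4332/((-1666/(-4424))) + 225*(-1/4330) = 4332/((-1666*(-1/4424))) - 45/866 = 4332/(119/316) - 45/866 = 4332*(316/119) - 45/866 = 1368912/119 - 45/866 = 1185472437/103054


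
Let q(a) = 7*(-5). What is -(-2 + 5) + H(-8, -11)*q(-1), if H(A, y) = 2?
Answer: -73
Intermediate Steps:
q(a) = -35
-(-2 + 5) + H(-8, -11)*q(-1) = -(-2 + 5) + 2*(-35) = -1*3 - 70 = -3 - 70 = -73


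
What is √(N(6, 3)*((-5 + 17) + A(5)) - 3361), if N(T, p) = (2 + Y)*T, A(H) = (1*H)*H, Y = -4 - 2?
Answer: I*√4249 ≈ 65.184*I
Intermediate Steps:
Y = -6
A(H) = H² (A(H) = H*H = H²)
N(T, p) = -4*T (N(T, p) = (2 - 6)*T = -4*T)
√(N(6, 3)*((-5 + 17) + A(5)) - 3361) = √((-4*6)*((-5 + 17) + 5²) - 3361) = √(-24*(12 + 25) - 3361) = √(-24*37 - 3361) = √(-888 - 3361) = √(-4249) = I*√4249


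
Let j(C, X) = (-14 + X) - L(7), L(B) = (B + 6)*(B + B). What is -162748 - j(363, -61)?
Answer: -162491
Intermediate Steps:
L(B) = 2*B*(6 + B) (L(B) = (6 + B)*(2*B) = 2*B*(6 + B))
j(C, X) = -196 + X (j(C, X) = (-14 + X) - 2*7*(6 + 7) = (-14 + X) - 2*7*13 = (-14 + X) - 1*182 = (-14 + X) - 182 = -196 + X)
-162748 - j(363, -61) = -162748 - (-196 - 61) = -162748 - 1*(-257) = -162748 + 257 = -162491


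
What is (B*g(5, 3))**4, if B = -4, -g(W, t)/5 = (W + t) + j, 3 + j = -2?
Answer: 12960000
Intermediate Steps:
j = -5 (j = -3 - 2 = -5)
g(W, t) = 25 - 5*W - 5*t (g(W, t) = -5*((W + t) - 5) = -5*(-5 + W + t) = 25 - 5*W - 5*t)
(B*g(5, 3))**4 = (-4*(25 - 5*5 - 5*3))**4 = (-4*(25 - 25 - 15))**4 = (-4*(-15))**4 = 60**4 = 12960000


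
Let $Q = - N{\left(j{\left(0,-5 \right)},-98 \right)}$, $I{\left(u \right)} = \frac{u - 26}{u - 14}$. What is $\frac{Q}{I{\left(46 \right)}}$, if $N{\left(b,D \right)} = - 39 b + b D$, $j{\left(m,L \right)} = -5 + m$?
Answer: $-1096$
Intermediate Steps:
$I{\left(u \right)} = \frac{-26 + u}{-14 + u}$
$N{\left(b,D \right)} = - 39 b + D b$
$Q = -685$ ($Q = - \left(-5 + 0\right) \left(-39 - 98\right) = - \left(-5\right) \left(-137\right) = \left(-1\right) 685 = -685$)
$\frac{Q}{I{\left(46 \right)}} = - \frac{685}{\frac{1}{-14 + 46} \left(-26 + 46\right)} = - \frac{685}{\frac{1}{32} \cdot 20} = - \frac{685}{\frac{5}{8}} = \left(-685\right) \frac{8}{5} = -1096$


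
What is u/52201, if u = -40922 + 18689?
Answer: -22233/52201 ≈ -0.42591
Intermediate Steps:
u = -22233
u/52201 = -22233/52201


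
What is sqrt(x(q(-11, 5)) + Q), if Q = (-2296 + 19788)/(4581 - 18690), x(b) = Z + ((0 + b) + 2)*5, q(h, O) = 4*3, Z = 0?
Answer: sqrt(13687677042)/14109 ≈ 8.2922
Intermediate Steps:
q(h, O) = 12
x(b) = 10 + 5*b (x(b) = 0 + ((0 + b) + 2)*5 = 0 + (b + 2)*5 = 0 + (2 + b)*5 = 0 + (10 + 5*b) = 10 + 5*b)
Q = -17492/14109 (Q = 17492/(-14109) = 17492*(-1/14109) = -17492/14109 ≈ -1.2398)
sqrt(x(q(-11, 5)) + Q) = sqrt((10 + 5*12) - 17492/14109) = sqrt((10 + 60) - 17492/14109) = sqrt(70 - 17492/14109) = sqrt(970138/14109) = sqrt(13687677042)/14109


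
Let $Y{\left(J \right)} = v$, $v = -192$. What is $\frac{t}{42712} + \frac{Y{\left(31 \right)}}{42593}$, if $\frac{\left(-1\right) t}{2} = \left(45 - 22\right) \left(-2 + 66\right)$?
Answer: $- \frac{16699312}{227404027} \approx -0.073435$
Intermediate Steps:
$Y{\left(J \right)} = -192$
$t = -2944$ ($t = - 2 \left(45 - 22\right) \left(-2 + 66\right) = - 2 \left(45 - 22\right) 64 = - 2 \cdot 23 \cdot 64 = \left(-2\right) 1472 = -2944$)
$\frac{t}{42712} + \frac{Y{\left(31 \right)}}{42593} = - \frac{2944}{42712} - \frac{192}{42593} = \left(-2944\right) \frac{1}{42712} - \frac{192}{42593} = - \frac{368}{5339} - \frac{192}{42593} = - \frac{16699312}{227404027}$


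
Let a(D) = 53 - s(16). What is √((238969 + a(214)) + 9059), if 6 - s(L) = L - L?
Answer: 5*√9923 ≈ 498.07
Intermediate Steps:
s(L) = 6 (s(L) = 6 - (L - L) = 6 - 1*0 = 6 + 0 = 6)
a(D) = 47 (a(D) = 53 - 1*6 = 53 - 6 = 47)
√((238969 + a(214)) + 9059) = √((238969 + 47) + 9059) = √(239016 + 9059) = √248075 = 5*√9923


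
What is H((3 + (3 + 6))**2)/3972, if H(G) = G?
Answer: 12/331 ≈ 0.036254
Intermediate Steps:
H((3 + (3 + 6))**2)/3972 = (3 + (3 + 6))**2/3972 = (3 + 9)**2*(1/3972) = 12**2*(1/3972) = 144*(1/3972) = 12/331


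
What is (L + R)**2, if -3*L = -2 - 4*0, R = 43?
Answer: 17161/9 ≈ 1906.8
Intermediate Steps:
L = 2/3 (L = -(-2 - 4*0)/3 = -(-2 + 0)/3 = -1/3*(-2) = 2/3 ≈ 0.66667)
(L + R)**2 = (2/3 + 43)**2 = (131/3)**2 = 17161/9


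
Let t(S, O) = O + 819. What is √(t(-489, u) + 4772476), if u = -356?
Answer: √4772939 ≈ 2184.7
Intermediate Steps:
t(S, O) = 819 + O
√(t(-489, u) + 4772476) = √((819 - 356) + 4772476) = √(463 + 4772476) = √4772939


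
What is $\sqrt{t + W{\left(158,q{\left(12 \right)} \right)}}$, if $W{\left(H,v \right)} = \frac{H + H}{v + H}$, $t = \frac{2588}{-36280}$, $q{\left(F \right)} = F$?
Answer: $\frac{\sqrt{42496768470}}{154190} \approx 1.337$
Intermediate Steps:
$t = - \frac{647}{9070}$ ($t = 2588 \left(- \frac{1}{36280}\right) = - \frac{647}{9070} \approx -0.071334$)
$W{\left(H,v \right)} = \frac{2 H}{H + v}$
$\sqrt{t + W{\left(158,q{\left(12 \right)} \right)}} = \sqrt{- \frac{647}{9070} + 2 \cdot 158 \frac{1}{158 + 12}} = \sqrt{- \frac{647}{9070} + 2 \cdot 158 \cdot \frac{1}{170}} = \sqrt{- \frac{647}{9070} + \frac{158}{85}} = \sqrt{\frac{275613}{154190}} = \frac{\sqrt{42496768470}}{154190}$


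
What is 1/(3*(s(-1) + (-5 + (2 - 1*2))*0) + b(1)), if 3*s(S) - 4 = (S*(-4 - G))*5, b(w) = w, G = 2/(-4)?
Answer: 2/45 ≈ 0.044444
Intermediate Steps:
G = -½ (G = 2*(-¼) = -½ ≈ -0.50000)
s(S) = 4/3 - 35*S/6 (s(S) = 4/3 + ((S*(-4 - 1*(-½)))*5)/3 = 4/3 + ((S*(-4 + ½))*5)/3 = 4/3 + ((S*(-7/2))*5)/3 = 4/3 + (-7*S/2*5)/3 = 4/3 + (-35*S/2)/3 = 4/3 - 35*S/6)
1/(3*(s(-1) + (-5 + (2 - 1*2))*0) + b(1)) = 1/(3*((4/3 - 35/6*(-1)) + (-5 + (2 - 1*2))*0) + 1) = 1/(3*((4/3 + 35/6) + (-5 + (2 - 2))*0) + 1) = 1/(3*(43/6 + (-5 + 0)*0) + 1) = 1/(3*(43/6 - 5*0) + 1) = 1/(3*(43/6 + 0) + 1) = 1/(3*(43/6) + 1) = 1/(43/2 + 1) = 1/(45/2) = 2/45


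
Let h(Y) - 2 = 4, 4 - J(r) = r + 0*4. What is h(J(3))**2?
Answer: 36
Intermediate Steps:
J(r) = 4 - r (J(r) = 4 - (r + 0*4) = 4 - (r + 0) = 4 - r)
h(Y) = 6 (h(Y) = 2 + 4 = 6)
h(J(3))**2 = 6**2 = 36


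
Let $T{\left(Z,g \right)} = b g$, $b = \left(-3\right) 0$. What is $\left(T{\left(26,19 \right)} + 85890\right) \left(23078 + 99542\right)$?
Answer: $10531831800$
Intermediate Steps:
$b = 0$
$T{\left(Z,g \right)} = 0$ ($T{\left(Z,g \right)} = 0 g = 0$)
$\left(T{\left(26,19 \right)} + 85890\right) \left(23078 + 99542\right) = \left(0 + 85890\right) \left(23078 + 99542\right) = 85890 \cdot 122620 = 10531831800$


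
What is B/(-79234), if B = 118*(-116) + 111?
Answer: 13577/79234 ≈ 0.17135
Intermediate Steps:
B = -13577 (B = -13688 + 111 = -13577)
B/(-79234) = -13577/(-79234) = -13577*(-1/79234) = 13577/79234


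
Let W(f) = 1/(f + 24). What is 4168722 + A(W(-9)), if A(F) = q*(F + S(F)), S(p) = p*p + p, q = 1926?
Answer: 104224684/25 ≈ 4.1690e+6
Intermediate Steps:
S(p) = p + p² (S(p) = p² + p = p + p²)
W(f) = 1/(24 + f)
A(F) = 1926*F + 1926*F*(1 + F) (A(F) = 1926*(F + F*(1 + F)) = 1926*F + 1926*F*(1 + F))
4168722 + A(W(-9)) = 4168722 + 1926*(2 + 1/(24 - 9))/(24 - 9) = 4168722 + 1926*(2 + 1/15)/15 = 4168722 + 1926*(1/15)*(2 + 1/15) = 4168722 + 1926*(1/15)*(31/15) = 4168722 + 6634/25 = 104224684/25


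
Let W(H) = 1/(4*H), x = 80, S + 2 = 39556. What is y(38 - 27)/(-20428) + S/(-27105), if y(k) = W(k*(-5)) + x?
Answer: -35647805107/24362841360 ≈ -1.4632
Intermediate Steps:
S = 39554 (S = -2 + 39556 = 39554)
W(H) = 1/(4*H)
y(k) = 80 - 1/(20*k) (y(k) = 1/(4*((k*(-5)))) + 80 = 1/(4*((-5*k))) + 80 = (-1/(5*k))/4 + 80 = -1/(20*k) + 80 = 80 - 1/(20*k))
y(38 - 27)/(-20428) + S/(-27105) = (80 - 1/(20*(38 - 27)))/(-20428) + 39554/(-27105) = (80 - 1/20/11)*(-1/20428) + 39554*(-1/27105) = (80 - 1/20*1/11)*(-1/20428) - 39554/27105 = (80 - 1/220)*(-1/20428) - 39554/27105 = (17599/220)*(-1/20428) - 39554/27105 = -17599/4494160 - 39554/27105 = -35647805107/24362841360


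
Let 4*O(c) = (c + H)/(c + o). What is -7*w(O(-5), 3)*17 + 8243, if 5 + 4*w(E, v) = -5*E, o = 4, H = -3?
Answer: 34757/4 ≈ 8689.3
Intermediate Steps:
O(c) = (-3 + c)/(4*(4 + c)) (O(c) = ((c - 3)/(c + 4))/4 = ((-3 + c)/(4 + c))/4 = (-3 + c)/(4*(4 + c)))
w(E, v) = -5/4 - 5*E/4 (w(E, v) = -5/4 + (-5*E)/4 = -5/4 - 5*E/4)
-7*w(O(-5), 3)*17 + 8243 = -7*(-5/4 - 5*(-3 - 5)/(16*(4 - 5)))*17 + 8243 = -7*(-5/4 - 5*(-8)/(16*(-1)))*17 + 8243 = -7*(-5/4 - 5*(-1)*(-8)/16)*17 + 8243 = -7*(-5/4 - 5/4*2)*17 + 8243 = -7*(-5/4 - 5/2)*17 + 8243 = -7*(-15/4)*17 + 8243 = (105/4)*17 + 8243 = 1785/4 + 8243 = 34757/4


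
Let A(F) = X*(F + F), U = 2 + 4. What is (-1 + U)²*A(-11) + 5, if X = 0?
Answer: 5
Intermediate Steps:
U = 6
A(F) = 0 (A(F) = 0*(F + F) = 0*(2*F) = 0)
(-1 + U)²*A(-11) + 5 = (-1 + 6)²*0 + 5 = 5²*0 + 5 = 25*0 + 5 = 0 + 5 = 5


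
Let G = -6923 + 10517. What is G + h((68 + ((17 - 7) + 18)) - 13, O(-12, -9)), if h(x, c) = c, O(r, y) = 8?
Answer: 3602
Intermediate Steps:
G = 3594
G + h((68 + ((17 - 7) + 18)) - 13, O(-12, -9)) = 3594 + 8 = 3602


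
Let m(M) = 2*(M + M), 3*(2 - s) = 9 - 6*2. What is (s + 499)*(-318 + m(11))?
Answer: -137548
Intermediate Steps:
s = 3 (s = 2 - (9 - 6*2)/3 = 2 - (9 - 12)/3 = 2 - ⅓*(-3) = 2 + 1 = 3)
m(M) = 4*M (m(M) = 2*(2*M) = 4*M)
(s + 499)*(-318 + m(11)) = (3 + 499)*(-318 + 4*11) = 502*(-318 + 44) = 502*(-274) = -137548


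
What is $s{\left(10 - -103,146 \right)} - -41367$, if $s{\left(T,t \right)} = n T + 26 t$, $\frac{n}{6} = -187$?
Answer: $-81623$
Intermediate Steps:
$n = -1122$ ($n = 6 \left(-187\right) = -1122$)
$s{\left(T,t \right)} = - 1122 T + 26 t$
$s{\left(10 - -103,146 \right)} - -41367 = \left(- 1122 \left(10 - -103\right) + 26 \cdot 146\right) - -41367 = \left(- 1122 \left(10 + 103\right) + 3796\right) + 41367 = \left(\left(-1122\right) 113 + 3796\right) + 41367 = \left(-126786 + 3796\right) + 41367 = -122990 + 41367 = -81623$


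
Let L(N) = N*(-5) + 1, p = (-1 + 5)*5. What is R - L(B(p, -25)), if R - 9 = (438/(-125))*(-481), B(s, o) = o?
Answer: 196053/125 ≈ 1568.4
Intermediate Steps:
p = 20 (p = 4*5 = 20)
R = 211803/125 (R = 9 + (438/(-125))*(-481) = 9 + (438*(-1/125))*(-481) = 9 - 438/125*(-481) = 9 + 210678/125 = 211803/125 ≈ 1694.4)
L(N) = 1 - 5*N (L(N) = -5*N + 1 = 1 - 5*N)
R - L(B(p, -25)) = 211803/125 - (1 - 5*(-25)) = 211803/125 - (1 + 125) = 211803/125 - 1*126 = 211803/125 - 126 = 196053/125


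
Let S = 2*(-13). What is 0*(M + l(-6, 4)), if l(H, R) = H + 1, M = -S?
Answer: 0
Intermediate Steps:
S = -26
M = 26 (M = -1*(-26) = 26)
l(H, R) = 1 + H
0*(M + l(-6, 4)) = 0*(26 + (1 - 6)) = 0*(26 - 5) = 0*21 = 0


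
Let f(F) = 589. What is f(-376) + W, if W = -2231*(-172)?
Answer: 384321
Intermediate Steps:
W = 383732
f(-376) + W = 589 + 383732 = 384321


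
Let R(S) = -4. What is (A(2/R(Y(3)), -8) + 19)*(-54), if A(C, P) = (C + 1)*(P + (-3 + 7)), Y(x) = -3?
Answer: -918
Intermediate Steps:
A(C, P) = (1 + C)*(4 + P) (A(C, P) = (1 + C)*(P + 4) = (1 + C)*(4 + P))
(A(2/R(Y(3)), -8) + 19)*(-54) = ((4 - 8 + 4*(2/(-4)) + (2/(-4))*(-8)) + 19)*(-54) = ((4 - 8 + 4*(2*(-¼)) + (2*(-¼))*(-8)) + 19)*(-54) = ((4 - 8 + 4*(-½) - ½*(-8)) + 19)*(-54) = ((4 - 8 - 2 + 4) + 19)*(-54) = (-2 + 19)*(-54) = 17*(-54) = -918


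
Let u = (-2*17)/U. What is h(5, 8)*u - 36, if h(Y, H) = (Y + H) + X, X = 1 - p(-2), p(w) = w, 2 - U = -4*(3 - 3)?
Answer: -308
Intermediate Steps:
U = 2 (U = 2 - (-4)*(3 - 3) = 2 - (-4)*0 = 2 - 1*0 = 2 + 0 = 2)
u = -17 (u = -2*17/2 = -34*1/2 = -17)
X = 3 (X = 1 - 1*(-2) = 1 + 2 = 3)
h(Y, H) = 3 + H + Y (h(Y, H) = (Y + H) + 3 = (H + Y) + 3 = 3 + H + Y)
h(5, 8)*u - 36 = (3 + 8 + 5)*(-17) - 36 = 16*(-17) - 36 = -272 - 36 = -308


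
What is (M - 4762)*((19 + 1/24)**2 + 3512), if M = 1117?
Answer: -903863205/64 ≈ -1.4123e+7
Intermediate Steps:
(M - 4762)*((19 + 1/24)**2 + 3512) = (1117 - 4762)*((19 + 1/24)**2 + 3512) = -3645*((19 + 1/24)**2 + 3512) = -3645*((457/24)**2 + 3512) = -3645*(208849/576 + 3512) = -3645*2231761/576 = -903863205/64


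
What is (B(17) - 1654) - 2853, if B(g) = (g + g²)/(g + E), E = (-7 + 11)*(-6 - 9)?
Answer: -194107/43 ≈ -4514.1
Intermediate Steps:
E = -60 (E = 4*(-15) = -60)
B(g) = (g + g²)/(-60 + g) (B(g) = (g + g²)/(g - 60) = (g + g²)/(-60 + g))
(B(17) - 1654) - 2853 = (17*(1 + 17)/(-60 + 17) - 1654) - 2853 = (17*18/(-43) - 1654) - 2853 = (17*(-1/43)*18 - 1654) - 2853 = (-306/43 - 1654) - 2853 = -71428/43 - 2853 = -194107/43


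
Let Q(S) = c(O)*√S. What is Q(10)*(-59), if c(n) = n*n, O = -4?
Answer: -944*√10 ≈ -2985.2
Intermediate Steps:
c(n) = n²
Q(S) = 16*√S (Q(S) = (-4)²*√S = 16*√S)
Q(10)*(-59) = (16*√10)*(-59) = -944*√10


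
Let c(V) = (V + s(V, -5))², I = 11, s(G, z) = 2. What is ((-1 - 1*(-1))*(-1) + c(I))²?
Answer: 28561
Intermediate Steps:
c(V) = (2 + V)² (c(V) = (V + 2)² = (2 + V)²)
((-1 - 1*(-1))*(-1) + c(I))² = ((-1 - 1*(-1))*(-1) + (2 + 11)²)² = ((-1 + 1)*(-1) + 13²)² = (0*(-1) + 169)² = (0 + 169)² = 169² = 28561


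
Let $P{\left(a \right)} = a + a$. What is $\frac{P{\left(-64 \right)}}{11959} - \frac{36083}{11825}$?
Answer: $- \frac{433030197}{141415175} \approx -3.0621$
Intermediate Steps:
$P{\left(a \right)} = 2 a$
$\frac{P{\left(-64 \right)}}{11959} - \frac{36083}{11825} = \frac{2 \left(-64\right)}{11959} - \frac{36083}{11825} = \left(-128\right) \frac{1}{11959} - \frac{36083}{11825} = - \frac{128}{11959} - \frac{36083}{11825} = - \frac{433030197}{141415175}$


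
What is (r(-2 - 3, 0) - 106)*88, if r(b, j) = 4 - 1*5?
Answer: -9416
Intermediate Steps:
r(b, j) = -1 (r(b, j) = 4 - 5 = -1)
(r(-2 - 3, 0) - 106)*88 = (-1 - 106)*88 = -107*88 = -9416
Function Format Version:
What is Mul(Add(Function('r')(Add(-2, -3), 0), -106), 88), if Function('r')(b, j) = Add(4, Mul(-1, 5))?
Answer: -9416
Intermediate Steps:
Function('r')(b, j) = -1 (Function('r')(b, j) = Add(4, -5) = -1)
Mul(Add(Function('r')(Add(-2, -3), 0), -106), 88) = Mul(Add(-1, -106), 88) = Mul(-107, 88) = -9416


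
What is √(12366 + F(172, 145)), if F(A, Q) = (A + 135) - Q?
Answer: 12*√87 ≈ 111.93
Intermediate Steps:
F(A, Q) = 135 + A - Q (F(A, Q) = (135 + A) - Q = 135 + A - Q)
√(12366 + F(172, 145)) = √(12366 + (135 + 172 - 1*145)) = √(12366 + (135 + 172 - 145)) = √(12366 + 162) = √12528 = 12*√87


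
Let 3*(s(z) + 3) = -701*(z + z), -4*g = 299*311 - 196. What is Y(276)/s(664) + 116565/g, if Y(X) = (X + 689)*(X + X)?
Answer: -194115203780/28794812347 ≈ -6.7413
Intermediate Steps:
g = -92793/4 (g = -(299*311 - 196)/4 = -(92989 - 196)/4 = -1/4*92793 = -92793/4 ≈ -23198.)
s(z) = -3 - 1402*z/3 (s(z) = -3 + (-701*(z + z))/3 = -3 + (-1402*z)/3 = -3 - 1402*z/3)
Y(X) = 2*X*(689 + X) (Y(X) = (689 + X)*(2*X) = 2*X*(689 + X))
Y(276)/s(664) + 116565/g = (2*276*(689 + 276))/(-3 - 1402/3*664) + 116565/(-92793/4) = (2*276*965)/(-3 - 930928/3) + 116565*(-4/92793) = 532680/(-930937/3) - 155420/30931 = 532680*(-3/930937) - 155420/30931 = -1598040/930937 - 155420/30931 = -194115203780/28794812347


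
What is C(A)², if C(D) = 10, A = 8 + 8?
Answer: 100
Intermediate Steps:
A = 16
C(A)² = 10² = 100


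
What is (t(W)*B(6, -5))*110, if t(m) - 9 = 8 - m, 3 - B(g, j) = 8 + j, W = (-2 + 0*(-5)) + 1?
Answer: 0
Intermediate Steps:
W = -1 (W = (-2 + 0) + 1 = -2 + 1 = -1)
B(g, j) = -5 - j (B(g, j) = 3 - (8 + j) = 3 + (-8 - j) = -5 - j)
t(m) = 17 - m (t(m) = 9 + (8 - m) = 17 - m)
(t(W)*B(6, -5))*110 = ((17 - 1*(-1))*(-5 - 1*(-5)))*110 = ((17 + 1)*(-5 + 5))*110 = (18*0)*110 = 0*110 = 0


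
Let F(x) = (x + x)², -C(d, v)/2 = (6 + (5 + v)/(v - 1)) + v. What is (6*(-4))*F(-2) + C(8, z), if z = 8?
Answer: -2910/7 ≈ -415.71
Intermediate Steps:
C(d, v) = -12 - 2*v - 2*(5 + v)/(-1 + v) (C(d, v) = -2*((6 + (5 + v)/(v - 1)) + v) = -2*((6 + (5 + v)/(-1 + v)) + v) = -2*(6 + v + (5 + v)/(-1 + v)) = -12 - 2*v - 2*(5 + v)/(-1 + v))
F(x) = 4*x² (F(x) = (2*x)² = 4*x²)
(6*(-4))*F(-2) + C(8, z) = (6*(-4))*(4*(-2)²) + 2*(1 - 1*8² - 6*8)/(-1 + 8) = -96*4 + 2*(1 - 1*64 - 48)/7 = -24*16 + 2*(⅐)*(1 - 64 - 48) = -384 + 2*(⅐)*(-111) = -384 - 222/7 = -2910/7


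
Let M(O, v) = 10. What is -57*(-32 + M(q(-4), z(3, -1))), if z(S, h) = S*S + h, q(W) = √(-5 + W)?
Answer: 1254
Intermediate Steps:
z(S, h) = h + S² (z(S, h) = S² + h = h + S²)
-57*(-32 + M(q(-4), z(3, -1))) = -57*(-32 + 10) = -57*(-22) = 1254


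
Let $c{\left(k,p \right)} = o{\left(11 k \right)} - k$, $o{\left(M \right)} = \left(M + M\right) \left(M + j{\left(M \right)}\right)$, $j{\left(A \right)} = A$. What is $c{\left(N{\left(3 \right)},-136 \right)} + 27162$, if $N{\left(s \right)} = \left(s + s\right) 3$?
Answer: $183960$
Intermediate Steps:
$o{\left(M \right)} = 4 M^{2}$ ($o{\left(M \right)} = \left(M + M\right) \left(M + M\right) = 2 M 2 M = 4 M^{2}$)
$N{\left(s \right)} = 6 s$ ($N{\left(s \right)} = 2 s 3 = 6 s$)
$c{\left(k,p \right)} = - k + 484 k^{2}$ ($c{\left(k,p \right)} = 4 \left(11 k\right)^{2} - k = 4 \cdot 121 k^{2} - k = 484 k^{2} - k = - k + 484 k^{2}$)
$c{\left(N{\left(3 \right)},-136 \right)} + 27162 = 6 \cdot 3 \left(-1 + 484 \cdot 6 \cdot 3\right) + 27162 = 18 \left(-1 + 484 \cdot 18\right) + 27162 = 18 \left(-1 + 8712\right) + 27162 = 18 \cdot 8711 + 27162 = 156798 + 27162 = 183960$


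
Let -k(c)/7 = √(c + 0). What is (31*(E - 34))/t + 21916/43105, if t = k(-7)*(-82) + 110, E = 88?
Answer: 14687027603/24984002840 - 240219*I*√7/579608 ≈ 0.58786 - 1.0965*I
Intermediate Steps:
k(c) = -7*√c (k(c) = -7*√(c + 0) = -7*√c)
t = 110 + 574*I*√7 (t = -7*I*√7*(-82) + 110 = 574*I*√7 + 110 = 110 + 574*I*√7 ≈ 110.0 + 1518.7*I)
(31*(E - 34))/t + 21916/43105 = (31*(88 - 34))/(110 + 574*I*√7) + 21916/43105 = (31*54)/(110 + 574*I*√7) + 21916*(1/43105) = 1674/(110 + 574*I*√7) + 21916/43105 = 21916/43105 + 1674/(110 + 574*I*√7)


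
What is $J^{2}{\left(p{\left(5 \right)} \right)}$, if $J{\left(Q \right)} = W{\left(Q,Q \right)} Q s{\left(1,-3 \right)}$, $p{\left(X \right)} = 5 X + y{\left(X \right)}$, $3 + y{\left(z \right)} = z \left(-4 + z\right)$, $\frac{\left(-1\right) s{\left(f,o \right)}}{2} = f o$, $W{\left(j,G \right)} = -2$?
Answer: $104976$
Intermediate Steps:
$s{\left(f,o \right)} = - 2 f o$
$y{\left(z \right)} = -3 + z \left(-4 + z\right)$
$p{\left(X \right)} = -3 + X + X^{2}$ ($p{\left(X \right)} = 5 X - \left(3 - X^{2} + 4 X\right) = -3 + X + X^{2}$)
$J{\left(Q \right)} = - 12 Q$ ($J{\left(Q \right)} = - 2 Q \left(\left(-2\right) 1 \left(-3\right)\right) = - 2 Q 6 = - 12 Q$)
$J^{2}{\left(p{\left(5 \right)} \right)} = \left(- 12 \left(-3 + 5 + 5^{2}\right)\right)^{2} = \left(- 12 \left(-3 + 5 + 25\right)\right)^{2} = \left(\left(-12\right) 27\right)^{2} = \left(-324\right)^{2} = 104976$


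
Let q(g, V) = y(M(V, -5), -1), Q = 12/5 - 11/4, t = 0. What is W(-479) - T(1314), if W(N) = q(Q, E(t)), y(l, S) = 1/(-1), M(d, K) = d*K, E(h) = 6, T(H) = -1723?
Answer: 1722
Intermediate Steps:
M(d, K) = K*d
y(l, S) = -1
Q = -7/20 (Q = 12*(1/5) - 11*1/4 = 12/5 - 11/4 = -7/20 ≈ -0.35000)
q(g, V) = -1
W(N) = -1
W(-479) - T(1314) = -1 - 1*(-1723) = -1 + 1723 = 1722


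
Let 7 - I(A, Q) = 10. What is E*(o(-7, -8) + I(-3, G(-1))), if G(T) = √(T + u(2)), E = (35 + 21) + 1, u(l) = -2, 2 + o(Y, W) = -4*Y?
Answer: 1311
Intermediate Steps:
o(Y, W) = -2 - 4*Y
E = 57 (E = 56 + 1 = 57)
G(T) = √(-2 + T) (G(T) = √(T - 2) = √(-2 + T))
I(A, Q) = -3 (I(A, Q) = 7 - 1*10 = 7 - 10 = -3)
E*(o(-7, -8) + I(-3, G(-1))) = 57*((-2 - 4*(-7)) - 3) = 57*((-2 + 28) - 3) = 57*(26 - 3) = 57*23 = 1311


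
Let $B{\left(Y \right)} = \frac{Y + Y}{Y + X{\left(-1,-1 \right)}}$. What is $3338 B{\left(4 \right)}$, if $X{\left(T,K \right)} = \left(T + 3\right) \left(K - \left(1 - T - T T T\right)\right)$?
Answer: $-6676$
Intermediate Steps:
$X{\left(T,K \right)} = \left(3 + T\right) \left(-1 + K + T + T^{3}\right)$ ($X{\left(T,K \right)} = \left(3 + T\right) \left(K - \left(1 - T - T^{2} T\right)\right) = \left(3 + T\right) \left(K - \left(1 - T - T^{3}\right)\right) = \left(3 + T\right) \left(K + \left(-1 + T + T^{3}\right)\right) = \left(3 + T\right) \left(-1 + K + T + T^{3}\right)$)
$B{\left(Y \right)} = \frac{2 Y}{-8 + Y}$ ($B{\left(Y \right)} = \frac{Y + Y}{Y + \left(-3 + \left(-1\right)^{2} + \left(-1\right)^{4} + 2 \left(-1\right) + 3 \left(-1\right) + 3 \left(-1\right)^{3} - -1\right)} = \frac{2 Y}{Y + \left(-3 + 1 + 1 - 2 - 3 + 3 \left(-1\right) + 1\right)} = \frac{2 Y}{Y - 8} = \frac{2 Y}{-8 + Y}$)
$3338 B{\left(4 \right)} = 3338 \cdot 2 \cdot 4 \frac{1}{-8 + 4} = 3338 \cdot 2 \cdot 4 \frac{1}{-4} = 3338 \cdot 2 \cdot 4 \left(- \frac{1}{4}\right) = 3338 \left(-2\right) = -6676$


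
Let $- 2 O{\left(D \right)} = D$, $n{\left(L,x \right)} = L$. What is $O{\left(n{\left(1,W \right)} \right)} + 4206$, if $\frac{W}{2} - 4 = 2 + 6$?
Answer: $\frac{8411}{2} \approx 4205.5$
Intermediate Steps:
$W = 24$ ($W = 8 + 2 \left(2 + 6\right) = 8 + 2 \cdot 8 = 8 + 16 = 24$)
$O{\left(D \right)} = - \frac{D}{2}$
$O{\left(n{\left(1,W \right)} \right)} + 4206 = \left(- \frac{1}{2}\right) 1 + 4206 = - \frac{1}{2} + 4206 = \frac{8411}{2}$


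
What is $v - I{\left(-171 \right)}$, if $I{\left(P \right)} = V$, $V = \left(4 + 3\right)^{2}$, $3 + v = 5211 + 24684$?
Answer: $29843$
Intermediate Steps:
$v = 29892$ ($v = -3 + \left(5211 + 24684\right) = -3 + 29895 = 29892$)
$V = 49$ ($V = 7^{2} = 49$)
$I{\left(P \right)} = 49$
$v - I{\left(-171 \right)} = 29892 - 49 = 29843$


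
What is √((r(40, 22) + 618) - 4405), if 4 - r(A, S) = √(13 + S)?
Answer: √(-3783 - √35) ≈ 61.554*I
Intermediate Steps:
r(A, S) = 4 - √(13 + S)
√((r(40, 22) + 618) - 4405) = √(((4 - √(13 + 22)) + 618) - 4405) = √(((4 - √35) + 618) - 4405) = √((622 - √35) - 4405) = √(-3783 - √35)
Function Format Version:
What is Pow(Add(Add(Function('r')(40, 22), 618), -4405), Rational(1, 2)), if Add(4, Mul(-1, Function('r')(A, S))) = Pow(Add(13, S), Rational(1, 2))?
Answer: Pow(Add(-3783, Mul(-1, Pow(35, Rational(1, 2)))), Rational(1, 2)) ≈ Mul(61.554, I)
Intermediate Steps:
Function('r')(A, S) = Add(4, Mul(-1, Pow(Add(13, S), Rational(1, 2))))
Pow(Add(Add(Function('r')(40, 22), 618), -4405), Rational(1, 2)) = Pow(Add(Add(Add(4, Mul(-1, Pow(Add(13, 22), Rational(1, 2)))), 618), -4405), Rational(1, 2)) = Pow(Add(Add(Add(4, Mul(-1, Pow(35, Rational(1, 2)))), 618), -4405), Rational(1, 2)) = Pow(Add(Add(622, Mul(-1, Pow(35, Rational(1, 2)))), -4405), Rational(1, 2)) = Pow(Add(-3783, Mul(-1, Pow(35, Rational(1, 2)))), Rational(1, 2))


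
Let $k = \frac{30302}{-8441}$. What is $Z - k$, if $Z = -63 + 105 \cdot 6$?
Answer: $\frac{4816349}{8441} \approx 570.59$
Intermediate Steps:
$Z = 567$ ($Z = -63 + 630 = 567$)
$k = - \frac{30302}{8441}$ ($k = 30302 \left(- \frac{1}{8441}\right) = - \frac{30302}{8441} \approx -3.5899$)
$Z - k = 567 - - \frac{30302}{8441} = 567 + \frac{30302}{8441} = \frac{4816349}{8441}$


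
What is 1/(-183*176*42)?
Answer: -1/1352736 ≈ -7.3924e-7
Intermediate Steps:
1/(-183*176*42) = 1/(-32208*42) = 1/(-1352736) = -1/1352736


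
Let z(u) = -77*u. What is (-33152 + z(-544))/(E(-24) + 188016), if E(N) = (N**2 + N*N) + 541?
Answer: 672/14593 ≈ 0.046049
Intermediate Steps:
E(N) = 541 + 2*N**2 (E(N) = (N**2 + N**2) + 541 = 2*N**2 + 541 = 541 + 2*N**2)
(-33152 + z(-544))/(E(-24) + 188016) = (-33152 - 77*(-544))/((541 + 2*(-24)**2) + 188016) = (-33152 + 41888)/((541 + 2*576) + 188016) = 8736/((541 + 1152) + 188016) = 8736/(1693 + 188016) = 8736/189709 = 8736*(1/189709) = 672/14593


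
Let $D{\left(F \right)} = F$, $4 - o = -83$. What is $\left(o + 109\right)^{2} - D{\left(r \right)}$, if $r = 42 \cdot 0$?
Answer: $38416$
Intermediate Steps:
$o = 87$ ($o = 4 - -83 = 4 + 83 = 87$)
$r = 0$
$\left(o + 109\right)^{2} - D{\left(r \right)} = \left(87 + 109\right)^{2} - 0 = 196^{2} + 0 = 38416 + 0 = 38416$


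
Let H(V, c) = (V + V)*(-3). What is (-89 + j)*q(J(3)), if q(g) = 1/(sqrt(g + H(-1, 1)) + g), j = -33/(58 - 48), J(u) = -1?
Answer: -923/40 - 923*sqrt(5)/40 ≈ -74.672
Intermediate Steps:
H(V, c) = -6*V (H(V, c) = (2*V)*(-3) = -6*V)
j = -33/10 ≈ -3.3000
q(g) = 1/(g + sqrt(6 + g)) (q(g) = 1/(sqrt(g - 6*(-1)) + g) = 1/(sqrt(g + 6) + g) = 1/(sqrt(6 + g) + g) = 1/(g + sqrt(6 + g)))
(-89 + j)*q(J(3)) = (-89 - 33/10)/(-1 + sqrt(6 - 1)) = -923/(10*(-1 + sqrt(5)))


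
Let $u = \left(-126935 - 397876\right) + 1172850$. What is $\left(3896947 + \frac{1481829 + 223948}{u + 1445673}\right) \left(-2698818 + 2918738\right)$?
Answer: $\frac{112146642609798545}{130857} \approx 8.5702 \cdot 10^{11}$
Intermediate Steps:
$u = 648039$ ($u = -524811 + 1172850 = 648039$)
$\left(3896947 + \frac{1481829 + 223948}{u + 1445673}\right) \left(-2698818 + 2918738\right) = \left(3896947 + \frac{1481829 + 223948}{648039 + 1445673}\right) \left(-2698818 + 2918738\right) = \left(3896947 + \frac{1705777}{2093712}\right) 219920 = \frac{8159086403041}{2093712} \cdot 219920 = \frac{112146642609798545}{130857}$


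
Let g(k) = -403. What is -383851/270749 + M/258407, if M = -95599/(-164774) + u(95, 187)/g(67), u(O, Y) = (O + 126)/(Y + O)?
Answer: -35719532028348479564/25194783500746317411 ≈ -1.4177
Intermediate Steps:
u(O, Y) = (126 + O)/(O + Y)
M = 208231325/360113577 (M = -95599/(-164774) + ((126 + 95)/(95 + 187))/(-403) = -95599*(-1/164774) + (221/282)*(-1/403) = 95599/164774 + ((1/282)*221)*(-1/403) = 95599/164774 + (221/282)*(-1/403) = 95599/164774 - 17/8742 = 208231325/360113577 ≈ 0.57824)
-383851/270749 + M/258407 = -383851/270749 + (208231325/360113577)/258407 = -383851*1/270749 + (208231325/360113577)*(1/258407) = -383851/270749 + 208231325/93055869091839 = -35719532028348479564/25194783500746317411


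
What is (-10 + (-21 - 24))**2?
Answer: 3025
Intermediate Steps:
(-10 + (-21 - 24))**2 = (-10 - 45)**2 = (-55)**2 = 3025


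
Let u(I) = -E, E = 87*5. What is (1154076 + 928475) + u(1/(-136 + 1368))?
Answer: 2082116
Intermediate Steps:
E = 435
u(I) = -435 (u(I) = -1*435 = -435)
(1154076 + 928475) + u(1/(-136 + 1368)) = (1154076 + 928475) - 435 = 2082551 - 435 = 2082116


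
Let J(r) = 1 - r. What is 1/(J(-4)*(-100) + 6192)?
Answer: 1/5692 ≈ 0.00017569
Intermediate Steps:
1/(J(-4)*(-100) + 6192) = 1/((1 - 1*(-4))*(-100) + 6192) = 1/((1 + 4)*(-100) + 6192) = 1/(5*(-100) + 6192) = 1/(-500 + 6192) = 1/5692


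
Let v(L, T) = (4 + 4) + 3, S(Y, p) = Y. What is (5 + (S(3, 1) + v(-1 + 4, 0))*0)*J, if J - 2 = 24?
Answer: 130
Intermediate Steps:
J = 26 (J = 2 + 24 = 26)
v(L, T) = 11 (v(L, T) = 8 + 3 = 11)
(5 + (S(3, 1) + v(-1 + 4, 0))*0)*J = (5 + (3 + 11)*0)*26 = (5 + 14*0)*26 = (5 + 0)*26 = 5*26 = 130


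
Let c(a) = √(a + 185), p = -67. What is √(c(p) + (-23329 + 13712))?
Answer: √(-9617 + √118) ≈ 98.011*I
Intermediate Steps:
c(a) = √(185 + a)
√(c(p) + (-23329 + 13712)) = √(√(185 - 67) + (-23329 + 13712)) = √(√118 - 9617) = √(-9617 + √118)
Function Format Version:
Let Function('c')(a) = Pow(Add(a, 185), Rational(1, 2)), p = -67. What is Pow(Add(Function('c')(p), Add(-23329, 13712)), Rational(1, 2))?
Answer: Pow(Add(-9617, Pow(118, Rational(1, 2))), Rational(1, 2)) ≈ Mul(98.011, I)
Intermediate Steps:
Function('c')(a) = Pow(Add(185, a), Rational(1, 2))
Pow(Add(Function('c')(p), Add(-23329, 13712)), Rational(1, 2)) = Pow(Add(Pow(Add(185, -67), Rational(1, 2)), Add(-23329, 13712)), Rational(1, 2)) = Pow(Add(Pow(118, Rational(1, 2)), -9617), Rational(1, 2)) = Pow(Add(-9617, Pow(118, Rational(1, 2))), Rational(1, 2))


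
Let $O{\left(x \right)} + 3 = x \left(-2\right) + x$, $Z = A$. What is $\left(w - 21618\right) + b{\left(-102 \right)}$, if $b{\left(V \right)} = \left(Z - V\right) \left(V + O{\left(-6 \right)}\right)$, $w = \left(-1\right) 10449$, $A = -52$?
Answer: $-37017$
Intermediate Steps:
$Z = -52$
$O{\left(x \right)} = -3 - x$ ($O{\left(x \right)} = -3 + \left(x \left(-2\right) + x\right) = -3 + \left(- 2 x + x\right) = -3 - x$)
$w = -10449$
$b{\left(V \right)} = \left(-52 - V\right) \left(3 + V\right)$ ($b{\left(V \right)} = \left(-52 - V\right) \left(V - -3\right) = \left(-52 - V\right) \left(V + \left(-3 + 6\right)\right) = \left(-52 - V\right) \left(V + 3\right) = \left(-52 - V\right) \left(3 + V\right)$)
$\left(w - 21618\right) + b{\left(-102 \right)} = \left(-10449 - 21618\right) - 4950 = -32067 - 4950 = -37017$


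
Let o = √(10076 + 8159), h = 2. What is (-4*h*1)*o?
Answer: -8*√18235 ≈ -1080.3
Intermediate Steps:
o = √18235 ≈ 135.04
(-4*h*1)*o = (-4*2*1)*√18235 = (-8*1)*√18235 = -8*√18235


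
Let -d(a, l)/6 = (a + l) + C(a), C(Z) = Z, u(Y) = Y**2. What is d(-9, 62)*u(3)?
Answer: -2376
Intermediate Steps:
d(a, l) = -12*a - 6*l (d(a, l) = -6*((a + l) + a) = -6*(l + 2*a) = -12*a - 6*l)
d(-9, 62)*u(3) = (-12*(-9) - 6*62)*3**2 = (108 - 372)*9 = -264*9 = -2376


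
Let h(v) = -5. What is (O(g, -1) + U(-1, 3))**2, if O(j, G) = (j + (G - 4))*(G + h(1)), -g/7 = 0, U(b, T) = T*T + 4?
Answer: 1849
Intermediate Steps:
U(b, T) = 4 + T**2 (U(b, T) = T**2 + 4 = 4 + T**2)
g = 0 (g = -7*0 = 0)
O(j, G) = (-5 + G)*(-4 + G + j) (O(j, G) = (j + (G - 4))*(G - 5) = (j + (-4 + G))*(-5 + G) = (-4 + G + j)*(-5 + G) = (-5 + G)*(-4 + G + j))
(O(g, -1) + U(-1, 3))**2 = ((20 + (-1)**2 - 9*(-1) - 5*0 - 1*0) + (4 + 3**2))**2 = ((20 + 1 + 9 + 0 + 0) + (4 + 9))**2 = (30 + 13)**2 = 43**2 = 1849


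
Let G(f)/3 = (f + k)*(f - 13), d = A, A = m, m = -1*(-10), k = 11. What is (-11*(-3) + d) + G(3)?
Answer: -377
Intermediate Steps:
m = 10
A = 10
d = 10
G(f) = 3*(-13 + f)*(11 + f) (G(f) = 3*((f + 11)*(f - 13)) = 3*((11 + f)*(-13 + f)) = 3*((-13 + f)*(11 + f)) = 3*(-13 + f)*(11 + f))
(-11*(-3) + d) + G(3) = (-11*(-3) + 10) + (-429 - 6*3 + 3*3**2) = (33 + 10) + (-429 - 18 + 3*9) = 43 + (-429 - 18 + 27) = 43 - 420 = -377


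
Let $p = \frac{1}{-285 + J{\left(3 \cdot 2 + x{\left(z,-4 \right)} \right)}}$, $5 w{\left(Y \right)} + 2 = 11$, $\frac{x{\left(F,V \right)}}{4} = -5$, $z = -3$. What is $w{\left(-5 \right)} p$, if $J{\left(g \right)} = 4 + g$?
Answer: $- \frac{9}{1475} \approx -0.0061017$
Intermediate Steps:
$x{\left(F,V \right)} = -20$ ($x{\left(F,V \right)} = 4 \left(-5\right) = -20$)
$w{\left(Y \right)} = \frac{9}{5}$ ($w{\left(Y \right)} = - \frac{2}{5} + \frac{1}{5} \cdot 11 = - \frac{2}{5} + \frac{11}{5} = \frac{9}{5}$)
$p = - \frac{1}{295}$ ($p = \frac{1}{-285 + \left(4 + \left(3 \cdot 2 - 20\right)\right)} = \frac{1}{-285 + \left(4 + \left(6 - 20\right)\right)} = \frac{1}{-285 + \left(4 - 14\right)} = \frac{1}{-285 - 10} = \frac{1}{-295} = - \frac{1}{295} \approx -0.0033898$)
$w{\left(-5 \right)} p = \frac{9}{5} \left(- \frac{1}{295}\right) = - \frac{9}{1475}$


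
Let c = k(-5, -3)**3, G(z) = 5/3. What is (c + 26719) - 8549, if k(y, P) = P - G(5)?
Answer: 487846/27 ≈ 18068.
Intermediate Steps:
G(z) = 5/3 (G(z) = 5*(1/3) = 5/3)
k(y, P) = -5/3 + P (k(y, P) = P - 1*5/3 = P - 5/3 = -5/3 + P)
c = -2744/27 (c = (-5/3 - 3)**3 = (-14/3)**3 = -2744/27 ≈ -101.63)
(c + 26719) - 8549 = (-2744/27 + 26719) - 8549 = 718669/27 - 8549 = 487846/27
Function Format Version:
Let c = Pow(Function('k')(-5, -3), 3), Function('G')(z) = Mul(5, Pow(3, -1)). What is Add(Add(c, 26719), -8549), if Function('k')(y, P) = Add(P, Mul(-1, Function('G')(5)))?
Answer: Rational(487846, 27) ≈ 18068.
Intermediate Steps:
Function('G')(z) = Rational(5, 3) (Function('G')(z) = Mul(5, Rational(1, 3)) = Rational(5, 3))
Function('k')(y, P) = Add(Rational(-5, 3), P) (Function('k')(y, P) = Add(P, Mul(-1, Rational(5, 3))) = Add(P, Rational(-5, 3)) = Add(Rational(-5, 3), P))
c = Rational(-2744, 27) (c = Pow(Add(Rational(-5, 3), -3), 3) = Pow(Rational(-14, 3), 3) = Rational(-2744, 27) ≈ -101.63)
Add(Add(c, 26719), -8549) = Add(Add(Rational(-2744, 27), 26719), -8549) = Add(Rational(718669, 27), -8549) = Rational(487846, 27)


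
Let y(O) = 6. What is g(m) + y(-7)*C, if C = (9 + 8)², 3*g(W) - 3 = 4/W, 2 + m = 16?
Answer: 36437/21 ≈ 1735.1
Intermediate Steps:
m = 14 (m = -2 + 16 = 14)
g(W) = 1 + 4/(3*W) (g(W) = 1 + (4/W)/3 = 1 + 4/(3*W))
C = 289 (C = 17² = 289)
g(m) + y(-7)*C = (4/3 + 14)/14 + 6*289 = (1/14)*(46/3) + 1734 = 23/21 + 1734 = 36437/21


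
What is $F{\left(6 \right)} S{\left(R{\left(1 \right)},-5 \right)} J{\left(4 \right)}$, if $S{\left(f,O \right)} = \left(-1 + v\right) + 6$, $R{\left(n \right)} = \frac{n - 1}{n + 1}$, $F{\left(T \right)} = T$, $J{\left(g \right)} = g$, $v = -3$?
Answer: $48$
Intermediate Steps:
$R{\left(n \right)} = \frac{-1 + n}{1 + n}$
$S{\left(f,O \right)} = 2$ ($S{\left(f,O \right)} = \left(-1 - 3\right) + 6 = -4 + 6 = 2$)
$F{\left(6 \right)} S{\left(R{\left(1 \right)},-5 \right)} J{\left(4 \right)} = 6 \cdot 2 \cdot 4 = 12 \cdot 4 = 48$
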